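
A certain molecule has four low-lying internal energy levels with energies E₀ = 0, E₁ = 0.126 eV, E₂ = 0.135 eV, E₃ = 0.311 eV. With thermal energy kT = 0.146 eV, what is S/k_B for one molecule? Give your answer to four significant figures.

Eᵢ/kT = 0, 0.863014, 0.924658, 2.13014.
Z = Σ e^(−Eᵢ/kT) = e^(−0) + e^(−0.863014) + e^(−0.924658) + e^(−2.13014) = 1.00000 + 0.421889 + 0.396667 + 0.118821 = 1.93738.
⟨E⟩ = Σ EᵢPᵢ = 0.0741524 eV.
S/k_B = ln Z + ⟨E⟩/kT = ln(1.93738) + 0.0741524/0.146 = 0.661337 + 0.507893 = 1.169.

1.169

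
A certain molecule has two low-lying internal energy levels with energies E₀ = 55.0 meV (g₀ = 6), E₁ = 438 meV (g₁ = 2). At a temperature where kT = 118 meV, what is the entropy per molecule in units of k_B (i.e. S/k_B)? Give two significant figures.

1.8

Eᵢ/kT = 0.4661, 3.712.
Z = Σ gᵢe^(−Eᵢ/kT) = 6·e^(−0.4661) + 2·e^(−3.712) = 3.765 + 0.04886 = 3.814.
⟨E⟩ = Σ EᵢPᵢ = 59.90 meV.
S/k_B = ln Z + ⟨E⟩/kT = ln(3.814) + 59.90/118 = 1.339 + 0.5076 = 1.8.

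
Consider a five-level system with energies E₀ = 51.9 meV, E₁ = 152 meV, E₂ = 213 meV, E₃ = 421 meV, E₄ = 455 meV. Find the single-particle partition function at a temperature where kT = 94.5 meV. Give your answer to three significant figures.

Eᵢ/kT = 0.54921, 1.6085, 2.2540, 4.4550, 4.8148.
Z = Σ e^(−Eᵢ/kT) = e^(−0.54921) + e^(−1.6085) + e^(−2.2540) + e^(−4.4550) + e^(−4.8148) = 0.57741 + 0.20019 + 0.10498 + 0.011620 + 0.0081088 = 0.90231.

Z = 0.902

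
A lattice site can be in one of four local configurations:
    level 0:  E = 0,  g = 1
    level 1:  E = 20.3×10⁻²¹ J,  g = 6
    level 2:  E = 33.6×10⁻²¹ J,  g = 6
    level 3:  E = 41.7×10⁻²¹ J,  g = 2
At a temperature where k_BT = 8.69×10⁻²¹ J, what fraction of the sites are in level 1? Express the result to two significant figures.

Eᵢ/kT = 0, 2.336, 3.867, 4.799.
Z = Σ gᵢe^(−Eᵢ/kT) = 1·e^(−0) + 6·e^(−2.336) + 6·e^(−3.867) + 2·e^(−4.799) = 1.000 + 0.5803 + 0.1255 + 0.01648 = 1.722.
P₁ = g₁ e^(−E₁/kT) / Z = 0.5803/1.722 = 0.34.

0.34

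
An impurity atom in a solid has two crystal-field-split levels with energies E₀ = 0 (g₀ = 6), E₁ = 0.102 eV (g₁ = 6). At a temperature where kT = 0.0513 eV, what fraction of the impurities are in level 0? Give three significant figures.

0.880

Eᵢ/kT = 0, 1.9883.
Z = Σ gᵢe^(−Eᵢ/kT) = 6·e^(−0) + 6·e^(−1.9883) = 6.0000 + 0.82157 = 6.8216.
P₀ = g₀ e^(−E₀/kT) / Z = 6.0000/6.8216 = 0.880.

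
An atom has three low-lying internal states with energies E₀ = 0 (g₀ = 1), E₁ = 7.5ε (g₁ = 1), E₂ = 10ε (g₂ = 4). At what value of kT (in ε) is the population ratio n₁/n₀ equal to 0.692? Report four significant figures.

20.37 ε

n₁/n₀ = (g₁/g₀) exp[−(E₁−E₀)/kT] = 0.692.
⇒ (E₁−E₀)/kT = ln((1/1)/0.692) = ln(1.44509) = 0.368172.
kT = 7.5ε / 0.368172 = 20.37 ε.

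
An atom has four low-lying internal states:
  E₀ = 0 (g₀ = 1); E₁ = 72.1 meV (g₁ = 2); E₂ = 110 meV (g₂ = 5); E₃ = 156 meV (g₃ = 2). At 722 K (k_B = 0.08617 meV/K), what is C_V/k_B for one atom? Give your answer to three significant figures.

k_BT = 0.08617 × 722 K = 62.215 meV.
Eᵢ/kT = 0, 1.1589, 1.7681, 2.5074.
Z = Σ gᵢe^(−Eᵢ/kT) = 1·e^(−0) + 2·e^(−1.1589) + 5·e^(−1.7681) + 2·e^(−2.5074) = 1.0000 + 0.62766 + 0.85328 + 0.16296 = 2.6439.
⟨E⟩ = 62.233 meV, ⟨E²⟩ = 6639.2 meV².
C_V/k_B = (⟨E²⟩ − ⟨E⟩²)/(kT)² = (6639.2 − 3872.9)/3870.7 = 0.715.

0.715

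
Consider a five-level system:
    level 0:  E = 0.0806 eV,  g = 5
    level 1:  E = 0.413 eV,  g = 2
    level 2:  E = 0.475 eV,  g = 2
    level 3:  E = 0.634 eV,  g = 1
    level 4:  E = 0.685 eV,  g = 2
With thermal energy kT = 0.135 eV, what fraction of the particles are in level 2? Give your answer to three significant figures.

Eᵢ/kT = 0.59704, 3.0593, 3.5185, 4.6963, 5.0741.
Z = Σ gᵢe^(−Eᵢ/kT) = 5·e^(−0.59704) + 2·e^(−3.0593) + 2·e^(−3.5185) + 1·e^(−4.6963) + 2·e^(−5.0741) = 2.7522 + 0.093841 + 0.059288 + 0.0091290 + 0.012513 = 2.9270.
P₂ = g₂ e^(−E₂/kT) / Z = 0.059288/2.9270 = 0.0203.

0.0203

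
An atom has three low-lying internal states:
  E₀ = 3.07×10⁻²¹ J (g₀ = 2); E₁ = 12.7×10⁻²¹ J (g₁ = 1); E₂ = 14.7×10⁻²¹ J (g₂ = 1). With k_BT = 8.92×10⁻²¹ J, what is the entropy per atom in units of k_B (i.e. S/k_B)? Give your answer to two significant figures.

Eᵢ/kT = 0.3442, 1.424, 1.648.
Z = Σ gᵢe^(−Eᵢ/kT) = 2·e^(−0.3442) + 1·e^(−1.424) + 1·e^(−1.648) = 1.418 + 0.2407 + 0.1924 = 1.851.
⟨E⟩ = Σ EᵢPᵢ = 5.531 ×10⁻²¹ J.
S/k_B = ln Z + ⟨E⟩/kT = ln(1.851) + 5.531/8.92 = 0.6157 + 0.6201 = 1.2.

1.2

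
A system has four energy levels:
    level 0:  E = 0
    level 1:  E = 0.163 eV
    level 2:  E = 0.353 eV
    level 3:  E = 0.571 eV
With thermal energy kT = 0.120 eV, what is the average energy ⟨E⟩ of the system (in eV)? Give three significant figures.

0.0496 eV

Eᵢ/kT = 0, 1.3583, 2.9417, 4.7583.
Z = Σ e^(−Eᵢ/kT) = e^(−0) + e^(−1.3583) + e^(−2.9417) + e^(−4.7583) = 1.0000 + 0.25710 + 0.052776 + 0.0085802 = 1.3185.
⟨E⟩ = Σ Eᵢ e^(−Eᵢ/kT) / Z = (0·1.0000 + 0.163·0.25710 + 0.353·0.052776 + 0.571·0.0085802) / 1.3185 = 0.0496 eV.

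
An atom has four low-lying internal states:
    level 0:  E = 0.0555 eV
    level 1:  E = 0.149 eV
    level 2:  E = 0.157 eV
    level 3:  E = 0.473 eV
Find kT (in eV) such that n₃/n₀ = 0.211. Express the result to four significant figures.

n₃/n₀ = exp[−(E₃−E₀)/kT] = 0.211.
⇒ (E₃−E₀)/kT = ln(1/0.211) = ln(4.73934) = 1.55590.
kT = 0.4175 eV / 1.55590 = 0.2683 eV.

0.2683 eV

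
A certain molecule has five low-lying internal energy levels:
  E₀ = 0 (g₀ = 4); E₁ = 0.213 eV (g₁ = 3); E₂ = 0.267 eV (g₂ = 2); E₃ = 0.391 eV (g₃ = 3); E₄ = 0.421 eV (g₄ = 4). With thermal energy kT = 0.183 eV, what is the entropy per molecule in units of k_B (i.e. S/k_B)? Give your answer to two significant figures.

2.4

Eᵢ/kT = 0, 1.164, 1.459, 2.137, 2.301.
Z = Σ gᵢe^(−Eᵢ/kT) = 4·e^(−0) + 3·e^(−1.164) + 2·e^(−1.459) + 3·e^(−2.137) + 4·e^(−2.301) = 4.000 + 0.9367 + 0.4649 + 0.3540 + 0.4006 = 6.156.
⟨E⟩ = Σ EᵢPᵢ = 0.1025 eV.
S/k_B = ln Z + ⟨E⟩/kT = ln(6.156) + 0.1025/0.183 = 1.817 + 0.5601 = 2.4.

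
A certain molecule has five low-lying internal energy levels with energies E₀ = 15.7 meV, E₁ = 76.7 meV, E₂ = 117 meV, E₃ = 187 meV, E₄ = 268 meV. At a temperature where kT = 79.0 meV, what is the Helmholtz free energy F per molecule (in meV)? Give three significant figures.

Eᵢ/kT = 0.19873, 0.97089, 1.4810, 2.3671, 3.3924.
Z = Σ e^(−Eᵢ/kT) = e^(−0.19873) + e^(−0.97089) + e^(−1.4810) + e^(−2.3671) + e^(−3.3924) = 0.81977 + 0.37875 + 0.22741 + 0.093752 + 0.033628 = 1.5533.
F = −kT ln Z = −79.0 × ln(1.5533) = −79.0 × 0.44038 = -34.8 meV.

-34.8 meV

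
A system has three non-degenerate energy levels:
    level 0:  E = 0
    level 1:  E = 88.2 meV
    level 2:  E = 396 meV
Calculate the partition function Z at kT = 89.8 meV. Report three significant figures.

Z = 1.39

Eᵢ/kT = 0, 0.98218, 4.4098.
Z = Σ e^(−Eᵢ/kT) = e^(−0) + e^(−0.98218) + e^(−4.4098) = 1.0000 + 0.37449 + 0.012158 = 1.3866.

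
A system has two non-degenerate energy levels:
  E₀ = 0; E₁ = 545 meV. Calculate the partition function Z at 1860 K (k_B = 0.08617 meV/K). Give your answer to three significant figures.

k_BT = 0.08617 × 1860 K = 160.28 meV.
Eᵢ/kT = 0, 3.4003.
Z = Σ e^(−Eᵢ/kT) = e^(−0) + e^(−3.4003) = 1.0000 + 0.033363 = 1.0334.

Z = 1.03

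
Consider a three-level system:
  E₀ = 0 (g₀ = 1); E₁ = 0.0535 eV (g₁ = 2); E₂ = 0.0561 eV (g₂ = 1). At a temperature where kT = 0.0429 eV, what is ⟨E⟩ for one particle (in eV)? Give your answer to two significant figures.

Eᵢ/kT = 0, 1.247, 1.308.
Z = Σ gᵢe^(−Eᵢ/kT) = 1·e^(−0) + 2·e^(−1.247) + 1·e^(−1.308) = 1.000 + 0.5747 + 0.2704 = 1.845.
⟨E⟩ = Σ Eᵢ gᵢe^(−Eᵢ/kT) / Z = (0·1.000 + 0.0535·0.5747 + 0.0561·0.2704) / 1.845 = 0.025 eV.

0.025 eV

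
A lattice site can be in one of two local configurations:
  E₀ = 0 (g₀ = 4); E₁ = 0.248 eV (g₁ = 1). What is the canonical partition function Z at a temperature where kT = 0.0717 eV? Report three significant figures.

Eᵢ/kT = 0, 3.4589.
Z = Σ gᵢe^(−Eᵢ/kT) = 4·e^(−0) + 1·e^(−3.4589) = 4.0000 + 0.031464 = 4.0315.

Z = 4.03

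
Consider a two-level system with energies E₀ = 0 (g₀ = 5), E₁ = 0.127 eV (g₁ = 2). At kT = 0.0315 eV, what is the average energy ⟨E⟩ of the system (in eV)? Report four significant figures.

0.0008950 eV

Eᵢ/kT = 0, 4.03175.
Z = Σ gᵢe^(−Eᵢ/kT) = 5·e^(−0) + 2·e^(−4.03175) = 5.00000 + 0.0354865 = 5.03549.
⟨E⟩ = Σ Eᵢ gᵢe^(−Eᵢ/kT) / Z = (0·5.00000 + 0.127·0.0354865) / 5.03549 = 0.0008950 eV.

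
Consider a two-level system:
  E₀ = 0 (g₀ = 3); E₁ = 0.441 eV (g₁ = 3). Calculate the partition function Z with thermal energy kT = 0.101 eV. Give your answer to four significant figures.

Eᵢ/kT = 0, 4.36634.
Z = Σ gᵢe^(−Eᵢ/kT) = 3·e^(−0) + 3·e^(−4.36634) = 3.00000 + 0.0380929 = 3.03809.

Z = 3.038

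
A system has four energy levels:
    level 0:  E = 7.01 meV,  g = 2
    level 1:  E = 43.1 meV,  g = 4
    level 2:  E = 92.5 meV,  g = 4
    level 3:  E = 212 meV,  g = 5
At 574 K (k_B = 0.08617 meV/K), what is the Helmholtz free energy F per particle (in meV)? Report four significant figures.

k_BT = 0.08617 × 574 K = 49.4616 meV.
Eᵢ/kT = 0.141726, 0.871383, 1.87014, 4.28615.
Z = Σ gᵢe^(−Eᵢ/kT) = 2·e^(−0.141726) + 4·e^(−0.871383) + 4·e^(−1.87014) + 5·e^(−4.28615) = 1.73572 + 1.67349 + 0.616408 + 0.0687890 = 4.09441.
F = −kT ln Z = −49.4616 × ln(4.09441) = −49.4616 × 1.40962 = -69.72 meV.

-69.72 meV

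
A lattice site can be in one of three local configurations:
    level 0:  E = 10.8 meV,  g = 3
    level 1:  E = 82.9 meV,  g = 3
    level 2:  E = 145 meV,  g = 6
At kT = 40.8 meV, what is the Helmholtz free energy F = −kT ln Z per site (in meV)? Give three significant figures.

-43.0 meV

Eᵢ/kT = 0.26471, 2.0319, 3.5539.
Z = Σ gᵢe^(−Eᵢ/kT) = 3·e^(−0.26471) + 3·e^(−2.0319) + 6·e^(−3.5539) = 2.3023 + 0.39326 + 0.17168 = 2.8672.
F = −kT ln Z = −40.8 × ln(2.8672) = −40.8 × 1.0533 = -43.0 meV.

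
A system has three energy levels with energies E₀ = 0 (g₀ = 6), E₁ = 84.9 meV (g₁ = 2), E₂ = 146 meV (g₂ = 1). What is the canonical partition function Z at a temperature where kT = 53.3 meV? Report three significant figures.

Z = 6.47

Eᵢ/kT = 0, 1.5929, 2.7392.
Z = Σ gᵢe^(−Eᵢ/kT) = 6·e^(−0) + 2·e^(−1.5929) + 1·e^(−2.7392) = 6.0000 + 0.40667 + 0.064622 = 6.4713.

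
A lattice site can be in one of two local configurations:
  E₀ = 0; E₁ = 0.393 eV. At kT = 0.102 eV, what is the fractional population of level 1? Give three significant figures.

Eᵢ/kT = 0, 3.8529.
Z = Σ e^(−Eᵢ/kT) = e^(−0) + e^(−3.8529) = 1.0000 + 0.021218 = 1.0212.
P₁ = e^(−E₁/kT) / Z = 0.021218/1.0212 = 0.0208.

0.0208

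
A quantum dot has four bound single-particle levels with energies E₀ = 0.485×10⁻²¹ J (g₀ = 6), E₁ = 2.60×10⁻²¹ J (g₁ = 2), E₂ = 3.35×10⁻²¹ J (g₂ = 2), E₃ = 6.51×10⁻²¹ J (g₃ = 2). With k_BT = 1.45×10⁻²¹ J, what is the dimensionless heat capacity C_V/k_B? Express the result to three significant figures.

Eᵢ/kT = 0.33448, 1.7931, 2.3103, 4.4897.
Z = Σ gᵢe^(−Eᵢ/kT) = 6·e^(−0.33448) + 2·e^(−1.7931) + 2·e^(−2.3103) + 2·e^(−4.4897) = 4.2943 + 0.33289 + 0.19846 + 0.022448 = 4.8481.
⟨E⟩ = 0.77540, ⟨E²⟩ = 1.3282.
C_V/k_B = (⟨E²⟩ − ⟨E⟩²)/(kT)² = (1.3282 − 0.60125)/2.1025 = 0.346.

0.346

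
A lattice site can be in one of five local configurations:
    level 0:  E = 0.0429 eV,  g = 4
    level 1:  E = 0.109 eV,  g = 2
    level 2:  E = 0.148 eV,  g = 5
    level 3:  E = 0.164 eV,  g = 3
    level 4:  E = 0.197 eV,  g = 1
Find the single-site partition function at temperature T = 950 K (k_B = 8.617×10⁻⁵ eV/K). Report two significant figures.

Z = 4.2

k_BT = 8.617×10⁻⁵ × 950 K = 0.08186 eV.
Eᵢ/kT = 0.5241, 1.332, 1.808, 2.003, 2.407.
Z = Σ gᵢe^(−Eᵢ/kT) = 4·e^(−0.5241) + 2·e^(−1.332) + 5·e^(−1.808) + 3·e^(−2.003) + 1·e^(−2.407) = 2.368 + 0.5279 + 0.8199 + 0.4048 + 0.09009 = 4.211.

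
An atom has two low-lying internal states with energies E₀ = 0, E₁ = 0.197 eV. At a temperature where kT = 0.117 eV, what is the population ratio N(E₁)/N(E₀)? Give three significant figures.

0.186

n₁/n₀ = exp[−(E₁−E₀)/kT] = exp(−(0.197 eV)/(0.117 eV)) = exp(-1.6838) = 0.186.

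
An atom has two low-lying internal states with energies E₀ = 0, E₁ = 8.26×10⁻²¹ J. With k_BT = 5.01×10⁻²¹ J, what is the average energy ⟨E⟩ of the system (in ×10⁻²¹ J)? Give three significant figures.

1.33 ×10⁻²¹ J

Eᵢ/kT = 0, 1.6487.
Z = Σ e^(−Eᵢ/kT) = e^(−0) + e^(−1.6487) = 1.0000 + 0.19230 = 1.1923.
⟨E⟩ = Σ Eᵢ e^(−Eᵢ/kT) / Z = (0·1.0000 + 8.26·0.19230) / 1.1923 = 1.33 ×10⁻²¹ J.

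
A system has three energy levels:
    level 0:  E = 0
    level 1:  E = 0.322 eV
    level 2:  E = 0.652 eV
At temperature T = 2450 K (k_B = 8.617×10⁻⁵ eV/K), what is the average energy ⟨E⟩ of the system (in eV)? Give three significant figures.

k_BT = 8.617×10⁻⁵ × 2450 K = 0.21112 eV.
Eᵢ/kT = 0, 1.5252, 3.0883.
Z = Σ e^(−Eᵢ/kT) = e^(−0) + e^(−1.5252) + e^(−3.0883) = 1.0000 + 0.21758 + 0.045579 = 1.2632.
⟨E⟩ = Σ Eᵢ e^(−Eᵢ/kT) / Z = (0·1.0000 + 0.322·0.21758 + 0.652·0.045579) / 1.2632 = 0.0790 eV.

0.0790 eV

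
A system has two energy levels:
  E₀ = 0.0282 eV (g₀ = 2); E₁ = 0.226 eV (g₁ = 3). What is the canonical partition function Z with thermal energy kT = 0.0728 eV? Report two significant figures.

Eᵢ/kT = 0.3874, 3.104.
Z = Σ gᵢe^(−Eᵢ/kT) = 2·e^(−0.3874) + 3·e^(−3.104) = 1.358 + 0.1346 = 1.493.

Z = 1.5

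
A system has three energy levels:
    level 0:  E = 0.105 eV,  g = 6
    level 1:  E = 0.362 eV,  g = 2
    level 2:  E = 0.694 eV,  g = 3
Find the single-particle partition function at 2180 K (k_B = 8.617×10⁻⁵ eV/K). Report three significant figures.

k_BT = 8.617×10⁻⁵ × 2180 K = 0.18785 eV.
Eᵢ/kT = 0.55896, 1.9271, 3.6944.
Z = Σ gᵢe^(−Eᵢ/kT) = 6·e^(−0.55896) + 2·e^(−1.9271) + 3·e^(−3.6944) = 3.4308 + 0.29114 + 0.074587 = 3.7965.

Z = 3.80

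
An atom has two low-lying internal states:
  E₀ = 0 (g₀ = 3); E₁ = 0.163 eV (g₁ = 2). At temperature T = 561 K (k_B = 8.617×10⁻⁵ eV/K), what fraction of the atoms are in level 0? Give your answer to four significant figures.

0.9776

k_BT = 8.617×10⁻⁵ × 561 K = 0.0483414 eV.
Eᵢ/kT = 0, 3.37185.
Z = Σ gᵢe^(−Eᵢ/kT) = 3·e^(−0) + 2·e^(−3.37185) = 3.00000 + 0.0686522 = 3.06865.
P₀ = g₀ e^(−E₀/kT) / Z = 3.00000/3.06865 = 0.9776.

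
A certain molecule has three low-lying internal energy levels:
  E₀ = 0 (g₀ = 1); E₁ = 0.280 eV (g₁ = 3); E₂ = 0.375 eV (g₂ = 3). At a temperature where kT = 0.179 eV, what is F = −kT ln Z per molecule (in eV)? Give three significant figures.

Eᵢ/kT = 0, 1.5642, 2.0950.
Z = Σ gᵢe^(−Eᵢ/kT) = 1·e^(−0) + 3·e^(−1.5642) + 3·e^(−2.0950) = 1.0000 + 0.62777 + 0.36921 = 1.9970.
F = −kT ln Z = −0.179 × ln(1.9970) = −0.179 × 0.69165 = -0.124 eV.

-0.124 eV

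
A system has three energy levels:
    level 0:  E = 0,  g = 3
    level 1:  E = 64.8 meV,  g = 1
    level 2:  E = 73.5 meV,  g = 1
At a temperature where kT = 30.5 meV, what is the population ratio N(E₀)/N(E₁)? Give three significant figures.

n₀/n₁ = (g₀/g₁) exp[−(E₀−E₁)/kT] = (3/1) × exp(−(-64.8 meV)/(30.5 meV)) = (3/1) × exp(2.1246) = 25.1.

25.1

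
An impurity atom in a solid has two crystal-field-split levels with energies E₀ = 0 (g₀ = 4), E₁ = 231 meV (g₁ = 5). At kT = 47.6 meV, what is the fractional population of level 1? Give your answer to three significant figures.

Eᵢ/kT = 0, 4.8529.
Z = Σ gᵢe^(−Eᵢ/kT) = 4·e^(−0) + 5·e^(−4.8529) = 4.0000 + 0.039029 = 4.0390.
P₁ = g₁ e^(−E₁/kT) / Z = 0.039029/4.0390 = 0.00966.

0.00966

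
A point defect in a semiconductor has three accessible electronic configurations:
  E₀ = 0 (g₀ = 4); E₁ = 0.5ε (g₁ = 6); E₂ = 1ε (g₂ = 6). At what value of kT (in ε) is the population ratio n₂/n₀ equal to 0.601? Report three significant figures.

n₂/n₀ = (g₂/g₀) exp[−(E₂−E₀)/kT] = 0.601.
⇒ (E₂−E₀)/kT = ln((6/4)/0.601) = ln(2.4958) = 0.91461.
kT = 1ε / 0.91461 = 1.09 ε.

1.09 ε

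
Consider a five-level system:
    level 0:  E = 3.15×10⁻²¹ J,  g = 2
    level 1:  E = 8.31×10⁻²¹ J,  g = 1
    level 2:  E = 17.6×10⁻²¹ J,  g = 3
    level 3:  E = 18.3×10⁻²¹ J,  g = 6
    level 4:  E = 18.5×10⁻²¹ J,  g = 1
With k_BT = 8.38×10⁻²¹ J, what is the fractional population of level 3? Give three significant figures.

0.233

Eᵢ/kT = 0.37589, 0.99165, 2.1002, 2.1838, 2.2076.
Z = Σ gᵢe^(−Eᵢ/kT) = 2·e^(−0.37589) + 1·e^(−0.99165) + 3·e^(−2.1002) + 6·e^(−2.1838) + 1·e^(−2.2076) = 1.3734 + 0.37096 + 0.36730 + 0.67568 + 0.10996 = 2.8973.
P₃ = g₃ e^(−E₃/kT) / Z = 0.67568/2.8973 = 0.233.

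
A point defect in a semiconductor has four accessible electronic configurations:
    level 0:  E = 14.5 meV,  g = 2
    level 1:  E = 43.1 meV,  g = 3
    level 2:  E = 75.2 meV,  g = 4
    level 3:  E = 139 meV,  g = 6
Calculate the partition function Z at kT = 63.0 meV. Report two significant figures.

Eᵢ/kT = 0.2302, 0.6841, 1.194, 2.206.
Z = Σ gᵢe^(−Eᵢ/kT) = 2·e^(−0.2302) + 3·e^(−0.6841) + 4·e^(−1.194) + 6·e^(−2.206) = 1.589 + 1.514 + 1.212 + 0.6608 = 4.976.

Z = 5.0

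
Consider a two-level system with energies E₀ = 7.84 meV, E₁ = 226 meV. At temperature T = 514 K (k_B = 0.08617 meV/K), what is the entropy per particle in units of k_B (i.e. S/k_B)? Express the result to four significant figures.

0.04273

k_BT = 0.08617 × 514 K = 44.2914 meV.
Eᵢ/kT = 0.177010, 5.10257.
Z = Σ e^(−Eᵢ/kT) = e^(−0.177010) + e^(−5.10257) = 0.837771 + 0.00608110 = 0.843852.
⟨E⟩ = Σ EᵢPᵢ = 9.41214 meV.
S/k_B = ln Z + ⟨E⟩/kT = ln(0.843852) + 9.41214/44.2914 = -0.169778 + 0.212505 = 0.04273.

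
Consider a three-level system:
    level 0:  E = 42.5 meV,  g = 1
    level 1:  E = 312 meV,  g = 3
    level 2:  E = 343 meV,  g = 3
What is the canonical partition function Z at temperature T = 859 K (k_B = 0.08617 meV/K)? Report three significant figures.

Z = 0.637

k_BT = 0.08617 × 859 K = 74.020 meV.
Eᵢ/kT = 0.57417, 4.2151, 4.6339.
Z = Σ gᵢe^(−Eᵢ/kT) = 1·e^(−0.57417) + 3·e^(−4.2151) + 3·e^(−4.6339) = 0.56317 + 0.044313 + 0.029150 = 0.63663.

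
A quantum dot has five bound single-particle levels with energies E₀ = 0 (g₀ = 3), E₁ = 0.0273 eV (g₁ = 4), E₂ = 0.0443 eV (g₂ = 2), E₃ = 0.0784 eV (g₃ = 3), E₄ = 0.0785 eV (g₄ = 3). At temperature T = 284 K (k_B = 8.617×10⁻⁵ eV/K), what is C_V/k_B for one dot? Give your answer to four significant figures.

0.7287

k_BT = 8.617×10⁻⁵ × 284 K = 0.0244723 eV.
Eᵢ/kT = 0, 1.11555, 1.81021, 3.20362, 3.20771.
Z = Σ gᵢe^(−Eᵢ/kT) = 3·e^(−0) + 4·e^(−1.11555) + 2·e^(−1.81021) + 3·e^(−3.20362) + 3·e^(−3.20771) = 3.00000 + 1.31094 + 0.327240 + 0.121845 + 0.121347 = 4.88137.
⟨E⟩ = 0.0142099 eV, ⟨E²⟩ = 0.000638332 eV².
C_V/k_B = (⟨E²⟩ − ⟨E⟩²)/(kT)² = (0.000638332 − 0.000201921)/0.000598893 = 0.7287.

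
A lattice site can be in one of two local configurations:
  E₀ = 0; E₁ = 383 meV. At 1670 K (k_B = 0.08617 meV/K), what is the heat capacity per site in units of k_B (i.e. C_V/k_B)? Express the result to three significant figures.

0.432

k_BT = 0.08617 × 1670 K = 143.90 meV.
Eᵢ/kT = 0, 2.6616.
Z = Σ e^(−Eᵢ/kT) = e^(−0) + e^(−2.6616) = 1.0000 + 0.069836 = 1.0698.
⟨E⟩ = 25.002 meV, ⟨E²⟩ = 9575.8 meV².
C_V/k_B = (⟨E²⟩ − ⟨E⟩²)/(kT)² = (9575.8 − 625.10)/20707 = 0.432.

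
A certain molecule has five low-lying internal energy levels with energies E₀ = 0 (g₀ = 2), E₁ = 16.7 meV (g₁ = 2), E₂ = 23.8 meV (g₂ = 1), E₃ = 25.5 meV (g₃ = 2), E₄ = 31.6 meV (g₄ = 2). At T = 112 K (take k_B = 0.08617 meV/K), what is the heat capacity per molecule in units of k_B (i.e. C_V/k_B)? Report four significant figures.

k_BT = 0.08617 × 112 K = 9.65104 meV.
Eᵢ/kT = 0, 1.73038, 2.46606, 2.64220, 3.27426.
Z = Σ gᵢe^(−Eᵢ/kT) = 2·e^(−0) + 2·e^(−1.73038) + 1·e^(−2.46606) + 2·e^(−2.64220) + 2·e^(−3.27426) = 2.00000 + 0.354434 + 0.0849188 + 0.142409 + 0.0756897 = 2.65745.
⟨E⟩ = 5.25441 meV, ⟨E²⟩ = 118.584 meV².
C_V/k_B = (⟨E²⟩ − ⟨E⟩²)/(kT)² = (118.584 − 27.6088)/93.1426 = 0.9767.

0.9767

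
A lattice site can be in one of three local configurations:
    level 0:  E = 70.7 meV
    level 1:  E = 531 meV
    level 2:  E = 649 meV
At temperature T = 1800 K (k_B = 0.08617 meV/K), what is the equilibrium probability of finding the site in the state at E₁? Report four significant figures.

0.04782

k_BT = 0.08617 × 1800 K = 155.106 meV.
Eᵢ/kT = 0.455817, 3.42347, 4.18424.
Z = Σ e^(−Eᵢ/kT) = e^(−0.455817) + e^(−3.42347) + e^(−4.18424) = 0.633930 + 0.0325991 + 0.0152338 = 0.681763.
P₁ = e^(−E₁/kT) / Z = 0.0325991/0.681763 = 0.04782.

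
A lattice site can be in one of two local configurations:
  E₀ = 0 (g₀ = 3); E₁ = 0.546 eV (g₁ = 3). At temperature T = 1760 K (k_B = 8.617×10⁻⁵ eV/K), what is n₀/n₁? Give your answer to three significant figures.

k_BT = 8.617×10⁻⁵ × 1760 K = 0.15166 eV.
n₀/n₁ = (g₀/g₁) exp[−(E₀−E₁)/kT] = (3/3) × exp(−(-0.546 eV)/(0.15166 eV)) = (3/3) × exp(3.6002) = 36.6.

36.6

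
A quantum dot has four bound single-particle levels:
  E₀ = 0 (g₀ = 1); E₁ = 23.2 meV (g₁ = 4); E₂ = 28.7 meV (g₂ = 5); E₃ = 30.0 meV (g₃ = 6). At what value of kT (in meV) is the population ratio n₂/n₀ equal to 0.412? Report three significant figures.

11.5 meV

n₂/n₀ = (g₂/g₀) exp[−(E₂−E₀)/kT] = 0.412.
⇒ (E₂−E₀)/kT = ln((5/1)/0.412) = ln(12.136) = 2.4962.
kT = 28.7 meV / 2.4962 = 11.5 meV.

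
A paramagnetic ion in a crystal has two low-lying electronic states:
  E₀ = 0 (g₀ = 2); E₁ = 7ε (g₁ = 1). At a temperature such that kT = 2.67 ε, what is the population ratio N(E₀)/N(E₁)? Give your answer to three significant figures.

27.5

n₀/n₁ = (g₀/g₁) exp[−(E₀−E₁)/kT] = (2/1) × exp(−(-7ε)/(2.67ε)) = (2/1) × exp(2.6217) = 27.5.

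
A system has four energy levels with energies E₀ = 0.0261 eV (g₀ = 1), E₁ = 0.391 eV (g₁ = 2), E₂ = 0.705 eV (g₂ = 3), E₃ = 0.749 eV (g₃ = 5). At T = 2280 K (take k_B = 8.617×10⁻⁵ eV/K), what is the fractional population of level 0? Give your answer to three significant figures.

0.652

k_BT = 8.617×10⁻⁵ × 2280 K = 0.19647 eV.
Eᵢ/kT = 0.13284, 1.9901, 3.5883, 3.8123.
Z = Σ gᵢe^(−Eᵢ/kT) = 1·e^(−0.13284) + 2·e^(−1.9901) + 3·e^(−3.5883) + 5·e^(−3.8123) = 0.87561 + 0.27336 + 0.082936 + 0.11049 = 1.3424.
P₀ = g₀ e^(−E₀/kT) / Z = 0.87561/1.3424 = 0.652.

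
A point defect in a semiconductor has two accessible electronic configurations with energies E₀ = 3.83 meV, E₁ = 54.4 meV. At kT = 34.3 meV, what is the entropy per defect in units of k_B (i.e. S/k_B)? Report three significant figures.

0.481

Eᵢ/kT = 0.11166, 1.5860.
Z = Σ e^(−Eᵢ/kT) = e^(−0.11166) + e^(−1.5860) = 0.89435 + 0.20474 = 1.0991.
⟨E⟩ = Σ EᵢPᵢ = 13.250 meV.
S/k_B = ln Z + ⟨E⟩/kT = ln(1.0991) + 13.250/34.3 = 0.094492 + 0.38630 = 0.481.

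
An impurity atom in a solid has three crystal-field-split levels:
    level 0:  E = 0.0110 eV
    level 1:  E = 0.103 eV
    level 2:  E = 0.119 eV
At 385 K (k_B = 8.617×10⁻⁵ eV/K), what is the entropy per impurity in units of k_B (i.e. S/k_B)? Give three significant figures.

0.368

k_BT = 8.617×10⁻⁵ × 385 K = 0.033175 eV.
Eᵢ/kT = 0.33157, 3.1047, 3.5870.
Z = Σ e^(−Eᵢ/kT) = e^(−0.33157) + e^(−3.1047) + e^(−3.5870) = 0.71780 + 0.044838 + 0.027681 = 0.79032.
⟨E⟩ = Σ EᵢPᵢ = 0.020002 eV.
S/k_B = ln Z + ⟨E⟩/kT = ln(0.79032) + 0.020002/0.033175 = -0.23532 + 0.60292 = 0.368.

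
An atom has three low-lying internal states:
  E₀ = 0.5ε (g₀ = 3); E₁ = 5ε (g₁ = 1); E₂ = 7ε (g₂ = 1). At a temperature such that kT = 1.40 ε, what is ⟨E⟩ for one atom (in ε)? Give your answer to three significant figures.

Eᵢ/kT = 0.35714, 3.5714, 5.0000.
Z = Σ gᵢe^(−Eᵢ/kT) = 3·e^(−0.35714) + 1·e^(−3.5714) + 1·e^(−5.0000) = 2.0990 + 0.028116 + 0.0067379 = 2.1339.
⟨E⟩ = Σ Eᵢ gᵢe^(−Eᵢ/kT) / Z = (0.5·2.0990 + 5·0.028116 + 7·0.0067379) / 2.1339 = 0.580 ε.

0.580 ε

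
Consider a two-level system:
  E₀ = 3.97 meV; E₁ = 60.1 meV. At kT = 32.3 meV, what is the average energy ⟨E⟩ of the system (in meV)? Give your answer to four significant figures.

12.37 meV

Eᵢ/kT = 0.122910, 1.86068.
Z = Σ e^(−Eᵢ/kT) = e^(−0.122910) + e^(−1.86068) = 0.884343 + 0.155567 = 1.03991.
⟨E⟩ = Σ Eᵢ e^(−Eᵢ/kT) / Z = (3.97·0.884343 + 60.1·0.155567) / 1.03991 = 12.37 meV.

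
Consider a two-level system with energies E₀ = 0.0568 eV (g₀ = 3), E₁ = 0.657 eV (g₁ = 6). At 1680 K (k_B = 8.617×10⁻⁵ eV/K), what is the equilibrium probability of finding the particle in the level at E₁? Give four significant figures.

k_BT = 8.617×10⁻⁵ × 1680 K = 0.144766 eV.
Eᵢ/kT = 0.392357, 4.53836.
Z = Σ gᵢe^(−Eᵢ/kT) = 3·e^(−0.392357) + 6·e^(−4.53836) = 2.02639 + 0.0641456 = 2.09054.
P₁ = g₁ e^(−E₁/kT) / Z = 0.0641456/2.09054 = 0.03068.

0.03068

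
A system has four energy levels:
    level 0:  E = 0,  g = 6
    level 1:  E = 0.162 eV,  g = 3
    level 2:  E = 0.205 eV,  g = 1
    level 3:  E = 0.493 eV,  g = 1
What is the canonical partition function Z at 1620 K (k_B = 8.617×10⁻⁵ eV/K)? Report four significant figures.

k_BT = 8.617×10⁻⁵ × 1620 K = 0.139595 eV.
Eᵢ/kT = 0, 1.16050, 1.46853, 3.53165.
Z = Σ gᵢe^(−Eᵢ/kT) = 6·e^(−0) + 3·e^(−1.16050) + 1·e^(−1.46853) + 1·e^(−3.53165) = 6.00000 + 0.939988 + 0.230264 + 0.0292566 = 7.19951.

Z = 7.200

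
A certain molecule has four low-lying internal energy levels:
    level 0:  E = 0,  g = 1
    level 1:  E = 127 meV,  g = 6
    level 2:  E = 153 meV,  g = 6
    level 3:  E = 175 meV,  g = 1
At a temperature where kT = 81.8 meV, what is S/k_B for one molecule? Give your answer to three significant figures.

2.39

Eᵢ/kT = 0, 1.5526, 1.8704, 2.1394.
Z = Σ gᵢe^(−Eᵢ/kT) = 1·e^(−0) + 6·e^(−1.5526) + 6·e^(−1.8704) + 1·e^(−2.1394) = 1.0000 + 1.2702 + 0.92437 + 0.11773 = 3.3123.
⟨E⟩ = Σ EᵢPᵢ = 97.620 meV.
S/k_B = ln Z + ⟨E⟩/kT = ln(3.3123) + 97.620/81.8 = 1.1976 + 1.1934 = 2.39.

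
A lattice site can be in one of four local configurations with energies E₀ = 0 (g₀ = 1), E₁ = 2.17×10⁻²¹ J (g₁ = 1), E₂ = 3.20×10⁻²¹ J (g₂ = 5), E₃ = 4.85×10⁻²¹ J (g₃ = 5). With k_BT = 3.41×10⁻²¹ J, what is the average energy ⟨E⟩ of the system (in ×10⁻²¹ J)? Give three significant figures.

Eᵢ/kT = 0, 0.63636, 0.93842, 1.4223.
Z = Σ gᵢe^(−Eᵢ/kT) = 1·e^(−0) + 1·e^(−0.63636) + 5·e^(−0.93842) + 5·e^(−1.4223) = 1.0000 + 0.52922 + 1.9562 + 1.2058 = 4.6912.
⟨E⟩ = Σ Eᵢ gᵢe^(−Eᵢ/kT) / Z = (0·1.0000 + 2.17·0.52922 + 3.20·1.9562 + 4.85·1.2058) / 4.6912 = 2.83 ×10⁻²¹ J.

2.83 ×10⁻²¹ J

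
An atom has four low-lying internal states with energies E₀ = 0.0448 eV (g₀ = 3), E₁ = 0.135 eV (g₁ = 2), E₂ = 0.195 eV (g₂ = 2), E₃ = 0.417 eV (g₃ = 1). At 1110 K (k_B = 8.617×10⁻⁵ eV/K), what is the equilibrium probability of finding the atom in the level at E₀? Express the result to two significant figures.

0.71

k_BT = 8.617×10⁻⁵ × 1110 K = 0.09565 eV.
Eᵢ/kT = 0.4684, 1.411, 2.039, 4.360.
Z = Σ gᵢe^(−Eᵢ/kT) = 3·e^(−0.4684) + 2·e^(−1.411) + 2·e^(−2.039) + 1·e^(−4.360) = 1.878 + 0.4878 + 0.2603 + 0.01278 = 2.639.
P₀ = g₀ e^(−E₀/kT) / Z = 1.878/2.639 = 0.71.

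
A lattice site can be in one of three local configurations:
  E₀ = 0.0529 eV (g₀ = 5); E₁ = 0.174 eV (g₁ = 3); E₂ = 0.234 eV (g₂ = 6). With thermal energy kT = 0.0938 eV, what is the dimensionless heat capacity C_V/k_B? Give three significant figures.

Eᵢ/kT = 0.56397, 1.8550, 2.4947.
Z = Σ gᵢe^(−Eᵢ/kT) = 5·e^(−0.56397) + 3·e^(−1.8550) + 6·e^(−2.4947) = 2.8447 + 0.46936 + 0.49513 = 3.8092.
⟨E⟩ = 0.091361 eV, ⟨E²⟩ = 0.012938 eV².
C_V/k_B = (⟨E²⟩ − ⟨E⟩²)/(kT)² = (0.012938 − 0.0083468)/0.0087984 = 0.522.

0.522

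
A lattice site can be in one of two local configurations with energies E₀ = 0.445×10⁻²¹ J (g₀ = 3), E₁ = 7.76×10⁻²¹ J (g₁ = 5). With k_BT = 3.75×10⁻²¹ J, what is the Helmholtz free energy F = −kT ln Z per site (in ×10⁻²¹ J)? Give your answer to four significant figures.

Eᵢ/kT = 0.118667, 2.06933.
Z = Σ gᵢe^(−Eᵢ/kT) = 3·e^(−0.118667) + 5·e^(−2.06933) = 2.66431 + 0.631352 = 3.29566.
F = −kT ln Z = −3.75 × ln(3.29566) = −3.75 × 1.19261 = -4.472 ×10⁻²¹ J.

-4.472 ×10⁻²¹ J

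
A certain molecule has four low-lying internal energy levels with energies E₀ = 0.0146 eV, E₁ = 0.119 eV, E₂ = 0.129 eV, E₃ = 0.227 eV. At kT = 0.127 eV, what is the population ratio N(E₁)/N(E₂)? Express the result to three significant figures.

1.08

n₁/n₂ = exp[−(E₁−E₂)/kT] = exp(−(-0.010 eV)/(0.127 eV)) = exp(0.078740) = 1.08.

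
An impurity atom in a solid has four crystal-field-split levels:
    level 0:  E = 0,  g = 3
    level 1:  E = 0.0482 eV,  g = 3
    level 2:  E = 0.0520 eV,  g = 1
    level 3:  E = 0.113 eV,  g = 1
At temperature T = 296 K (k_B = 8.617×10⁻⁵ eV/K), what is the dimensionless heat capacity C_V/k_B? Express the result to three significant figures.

k_BT = 8.617×10⁻⁵ × 296 K = 0.025506 eV.
Eᵢ/kT = 0, 1.8898, 2.0387, 4.4303.
Z = Σ gᵢe^(−Eᵢ/kT) = 3·e^(−0) + 3·e^(−1.8898) + 1·e^(−2.0387) + 1·e^(−4.4303) = 3.0000 + 0.45331 + 0.13020 + 0.011911 = 3.5954.
⟨E⟩ = 0.0083345 eV, ⟨E²⟩ = 0.00043314 eV².
C_V/k_B = (⟨E²⟩ − ⟨E⟩²)/(kT)² = (0.00043314 − 0.000069464)/0.00065056 = 0.559.

0.559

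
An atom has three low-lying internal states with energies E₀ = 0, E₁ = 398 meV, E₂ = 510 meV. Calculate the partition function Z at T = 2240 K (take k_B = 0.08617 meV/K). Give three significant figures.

k_BT = 0.08617 × 2240 K = 193.02 meV.
Eᵢ/kT = 0, 2.0620, 2.6422.
Z = Σ e^(−Eᵢ/kT) = e^(−0) + e^(−2.0620) + e^(−2.6422) = 1.0000 + 0.12720 + 0.071204 = 1.1984.

Z = 1.20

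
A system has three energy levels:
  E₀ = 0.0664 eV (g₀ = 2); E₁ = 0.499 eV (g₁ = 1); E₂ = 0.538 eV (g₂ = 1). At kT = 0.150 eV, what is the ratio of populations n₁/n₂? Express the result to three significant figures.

n₁/n₂ = (g₁/g₂) exp[−(E₁−E₂)/kT] = (1/1) × exp(−(-0.039 eV)/(0.150 eV)) = (1/1) × exp(0.26000) = 1.30.

1.30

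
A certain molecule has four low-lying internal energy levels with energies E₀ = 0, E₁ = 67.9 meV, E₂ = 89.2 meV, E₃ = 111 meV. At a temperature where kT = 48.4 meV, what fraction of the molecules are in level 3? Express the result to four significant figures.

0.06705

Eᵢ/kT = 0, 1.40289, 1.84298, 2.29339.
Z = Σ e^(−Eᵢ/kT) = e^(−0) + e^(−1.40289) + e^(−1.84298) + e^(−2.29339) = 1.00000 + 0.245885 + 0.158345 + 0.100924 = 1.50515.
P₃ = e^(−E₃/kT) / Z = 0.100924/1.50515 = 0.06705.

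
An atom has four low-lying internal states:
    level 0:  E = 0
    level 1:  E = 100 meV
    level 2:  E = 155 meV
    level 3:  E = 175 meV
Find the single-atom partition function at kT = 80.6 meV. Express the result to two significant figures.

Eᵢ/kT = 0, 1.241, 1.923, 2.171.
Z = Σ e^(−Eᵢ/kT) = e^(−0) + e^(−1.241) + e^(−1.923) + e^(−2.171) = 1.000 + 0.2891 + 0.1462 + 0.1141 = 1.549.

Z = 1.5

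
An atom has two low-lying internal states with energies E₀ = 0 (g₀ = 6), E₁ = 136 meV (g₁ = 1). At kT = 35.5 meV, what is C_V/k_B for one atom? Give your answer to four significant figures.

0.05267

Eᵢ/kT = 0, 3.83099.
Z = Σ gᵢe^(−Eᵢ/kT) = 6·e^(−0) + 1·e^(−3.83099) = 6.00000 + 0.0216881 = 6.02169.
⟨E⟩ = 0.489826 meV, ⟨E²⟩ = 66.6164 meV².
C_V/k_B = (⟨E²⟩ − ⟨E⟩²)/(kT)² = (66.6164 − 0.239930)/1260.25 = 0.05267.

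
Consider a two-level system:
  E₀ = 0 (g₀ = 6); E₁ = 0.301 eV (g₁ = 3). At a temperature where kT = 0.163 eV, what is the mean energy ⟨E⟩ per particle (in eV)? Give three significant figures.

Eᵢ/kT = 0, 1.8466.
Z = Σ gᵢe^(−Eᵢ/kT) = 6·e^(−0) + 3·e^(−1.8466) = 6.0000 + 0.47332 = 6.4733.
⟨E⟩ = Σ Eᵢ gᵢe^(−Eᵢ/kT) / Z = (0·6.0000 + 0.301·0.47332) / 6.4733 = 0.0220 eV.

0.0220 eV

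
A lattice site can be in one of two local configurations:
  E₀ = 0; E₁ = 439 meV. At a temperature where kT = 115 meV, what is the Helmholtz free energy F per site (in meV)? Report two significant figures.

-2.5 meV

Eᵢ/kT = 0, 3.817.
Z = Σ e^(−Eᵢ/kT) = e^(−0) + e^(−3.817) = 1.000 + 0.02199 = 1.022.
F = −kT ln Z = −115 × ln(1.022) = −115 × 0.02176 = -2.5 meV.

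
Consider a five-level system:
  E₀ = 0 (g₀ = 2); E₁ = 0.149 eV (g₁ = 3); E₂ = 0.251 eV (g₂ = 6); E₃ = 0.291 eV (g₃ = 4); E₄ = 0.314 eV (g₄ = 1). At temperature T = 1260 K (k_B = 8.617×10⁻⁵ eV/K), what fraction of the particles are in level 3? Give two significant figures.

0.074

k_BT = 8.617×10⁻⁵ × 1260 K = 0.1086 eV.
Eᵢ/kT = 0, 1.372, 2.311, 2.680, 2.891.
Z = Σ gᵢe^(−Eᵢ/kT) = 2·e^(−0) + 3·e^(−1.372) + 6·e^(−2.311) + 4·e^(−2.680) + 1·e^(−2.891) = 2.000 + 0.7608 + 0.5950 + 0.2743 + 0.05552 = 3.686.
P₃ = g₃ e^(−E₃/kT) / Z = 0.2743/3.686 = 0.074.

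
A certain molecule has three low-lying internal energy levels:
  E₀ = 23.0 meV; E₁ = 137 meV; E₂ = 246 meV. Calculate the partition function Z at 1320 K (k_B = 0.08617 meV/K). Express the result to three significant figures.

k_BT = 0.08617 × 1320 K = 113.74 meV.
Eᵢ/kT = 0.20222, 1.2045, 2.1628.
Z = Σ e^(−Eᵢ/kT) = e^(−0.20222) + e^(−1.2045) + e^(−2.1628) = 0.81692 + 0.29984 + 0.11500 = 1.2318.

Z = 1.23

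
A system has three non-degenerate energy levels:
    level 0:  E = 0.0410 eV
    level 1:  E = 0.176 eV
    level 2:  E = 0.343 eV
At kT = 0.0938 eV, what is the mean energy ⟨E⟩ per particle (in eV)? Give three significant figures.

Eᵢ/kT = 0.43710, 1.8763, 3.6567.
Z = Σ e^(−Eᵢ/kT) = e^(−0.43710) + e^(−1.8763) + e^(−3.6567) = 0.64591 + 0.15316 + 0.025818 = 0.82489.
⟨E⟩ = Σ Eᵢ e^(−Eᵢ/kT) / Z = (0.0410·0.64591 + 0.176·0.15316 + 0.343·0.025818) / 0.82489 = 0.0755 eV.

0.0755 eV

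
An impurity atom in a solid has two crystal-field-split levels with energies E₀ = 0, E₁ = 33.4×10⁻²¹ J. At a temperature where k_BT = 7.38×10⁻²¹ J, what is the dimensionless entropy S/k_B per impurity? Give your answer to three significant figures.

0.0592

Eᵢ/kT = 0, 4.5257.
Z = Σ e^(−Eᵢ/kT) = e^(−0) + e^(−4.5257) = 1.0000 + 0.010827 = 1.0108.
⟨E⟩ = Σ EᵢPᵢ = 0.35776 ×10⁻²¹ J.
S/k_B = ln Z + ⟨E⟩/kT = ln(1.0108) + 0.35776/7.38 = 0.010742 + 0.048477 = 0.0592.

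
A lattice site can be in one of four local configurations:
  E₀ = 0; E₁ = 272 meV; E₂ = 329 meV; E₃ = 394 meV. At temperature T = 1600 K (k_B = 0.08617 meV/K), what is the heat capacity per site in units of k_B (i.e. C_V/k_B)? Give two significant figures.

0.93

k_BT = 0.08617 × 1600 K = 137.9 meV.
Eᵢ/kT = 0, 1.972, 2.386, 2.857.
Z = Σ e^(−Eᵢ/kT) = e^(−0) + e^(−1.972) + e^(−2.386) + e^(−2.857) = 1.000 + 0.1392 + 0.09200 + 0.05744 = 1.289.
⟨E⟩ = 70.41 meV, ⟨E²⟩ = 22630 meV².
C_V/k_B = (⟨E²⟩ − ⟨E⟩²)/(kT)² = (22630 − 4958)/19020 = 0.93.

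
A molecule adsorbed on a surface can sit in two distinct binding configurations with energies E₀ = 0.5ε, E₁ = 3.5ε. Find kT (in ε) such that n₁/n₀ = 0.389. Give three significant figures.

n₁/n₀ = exp[−(E₁−E₀)/kT] = 0.389.
⇒ (E₁−E₀)/kT = ln(1/0.389) = ln(2.5707) = 0.94418.
kT = 3.0ε / 0.94418 = 3.18 ε.

3.18 ε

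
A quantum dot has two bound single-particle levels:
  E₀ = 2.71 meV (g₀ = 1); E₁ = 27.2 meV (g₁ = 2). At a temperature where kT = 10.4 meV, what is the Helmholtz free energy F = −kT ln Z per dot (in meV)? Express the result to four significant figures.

Eᵢ/kT = 0.260577, 2.61538.
Z = Σ gᵢe^(−Eᵢ/kT) = 1·e^(−0.260577) + 2·e^(−2.61538) = 0.770607 + 0.146280 = 0.916887.
F = −kT ln Z = −10.4 × ln(0.916887) = −10.4 × -0.0867710 = 0.9024 meV.

0.9024 meV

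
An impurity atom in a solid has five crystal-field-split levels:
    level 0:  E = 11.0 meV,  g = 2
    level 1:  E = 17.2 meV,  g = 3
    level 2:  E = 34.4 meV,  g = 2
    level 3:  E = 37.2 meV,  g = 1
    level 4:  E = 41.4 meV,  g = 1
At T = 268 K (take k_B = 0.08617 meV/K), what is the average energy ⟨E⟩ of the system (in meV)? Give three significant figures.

19.5 meV

k_BT = 0.08617 × 268 K = 23.094 meV.
Eᵢ/kT = 0.47631, 0.74478, 1.4896, 1.6108, 1.7927.
Z = Σ gᵢe^(−Eᵢ/kT) = 2·e^(−0.47631) + 3·e^(−0.74478) + 2·e^(−1.4896) + 1·e^(−1.6108) + 1·e^(−1.7927) = 1.2421 + 1.4245 + 0.45093 + 0.19973 + 0.16651 = 3.4838.
⟨E⟩ = Σ Eᵢ gᵢe^(−Eᵢ/kT) / Z = (11.0·1.2421 + 17.2·1.4245 + 34.4·0.45093 + 37.2·0.19973 + 41.4·0.16651) / 3.4838 = 19.5 meV.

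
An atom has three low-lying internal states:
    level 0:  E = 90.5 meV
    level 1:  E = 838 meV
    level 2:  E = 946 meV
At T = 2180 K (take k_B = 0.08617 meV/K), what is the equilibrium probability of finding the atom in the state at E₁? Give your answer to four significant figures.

k_BT = 0.08617 × 2180 K = 187.851 meV.
Eᵢ/kT = 0.481765, 4.46098, 5.03591.
Z = Σ e^(−Eᵢ/kT) = e^(−0.481765) + e^(−4.46098) + e^(−5.03591) = 0.617692 + 0.0115510 + 0.00650028 = 0.635743.
P₁ = e^(−E₁/kT) / Z = 0.0115510/0.635743 = 0.01817.

0.01817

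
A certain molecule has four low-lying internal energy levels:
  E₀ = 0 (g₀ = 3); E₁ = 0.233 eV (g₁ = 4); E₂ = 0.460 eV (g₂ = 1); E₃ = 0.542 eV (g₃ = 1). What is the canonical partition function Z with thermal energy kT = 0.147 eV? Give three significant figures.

Z = 3.89

Eᵢ/kT = 0, 1.5850, 3.1293, 3.6871.
Z = Σ gᵢe^(−Eᵢ/kT) = 3·e^(−0) + 4·e^(−1.5850) + 1·e^(−3.1293) + 1·e^(−3.6871) = 3.0000 + 0.81979 + 0.043748 + 0.025045 = 3.8886.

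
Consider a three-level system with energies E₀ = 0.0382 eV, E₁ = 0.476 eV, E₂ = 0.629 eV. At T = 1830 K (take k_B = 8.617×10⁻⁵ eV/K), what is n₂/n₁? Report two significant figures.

k_BT = 8.617×10⁻⁵ × 1830 K = 0.1577 eV.
n₂/n₁ = exp[−(E₂−E₁)/kT] = exp(−(0.153 eV)/(0.1577 eV)) = exp(-0.9702) = 0.38.

0.38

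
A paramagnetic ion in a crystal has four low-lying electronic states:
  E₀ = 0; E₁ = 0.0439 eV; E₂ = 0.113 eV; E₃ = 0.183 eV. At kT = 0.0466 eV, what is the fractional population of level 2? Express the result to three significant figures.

Eᵢ/kT = 0, 0.94206, 2.4249, 3.9270.
Z = Σ e^(−Eᵢ/kT) = e^(−0) + e^(−0.94206) + e^(−2.4249) + e^(−3.9270) = 1.0000 + 0.38982 + 0.088487 + 0.019703 = 1.4980.
P₂ = e^(−E₂/kT) / Z = 0.088487/1.4980 = 0.0591.

0.0591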